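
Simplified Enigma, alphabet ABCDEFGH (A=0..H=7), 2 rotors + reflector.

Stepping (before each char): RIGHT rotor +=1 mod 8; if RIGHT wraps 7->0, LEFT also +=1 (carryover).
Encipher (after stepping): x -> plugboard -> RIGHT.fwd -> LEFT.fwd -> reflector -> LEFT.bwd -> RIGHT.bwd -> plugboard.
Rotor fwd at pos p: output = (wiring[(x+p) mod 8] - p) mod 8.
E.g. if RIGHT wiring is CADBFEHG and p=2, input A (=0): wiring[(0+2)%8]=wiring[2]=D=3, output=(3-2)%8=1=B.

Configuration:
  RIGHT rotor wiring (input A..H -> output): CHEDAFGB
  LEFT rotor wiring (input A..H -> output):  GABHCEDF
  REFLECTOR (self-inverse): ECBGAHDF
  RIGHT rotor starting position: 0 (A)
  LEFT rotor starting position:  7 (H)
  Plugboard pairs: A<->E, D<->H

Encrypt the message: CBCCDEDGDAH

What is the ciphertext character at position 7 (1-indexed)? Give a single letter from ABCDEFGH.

Char 1 ('C'): step: R->1, L=7; C->plug->C->R->C->L->B->refl->C->L'->D->R'->B->plug->B
Char 2 ('B'): step: R->2, L=7; B->plug->B->R->B->L->H->refl->F->L'->G->R'->C->plug->C
Char 3 ('C'): step: R->3, L=7; C->plug->C->R->C->L->B->refl->C->L'->D->R'->D->plug->H
Char 4 ('C'): step: R->4, L=7; C->plug->C->R->C->L->B->refl->C->L'->D->R'->F->plug->F
Char 5 ('D'): step: R->5, L=7; D->plug->H->R->D->L->C->refl->B->L'->C->R'->E->plug->A
Char 6 ('E'): step: R->6, L=7; E->plug->A->R->A->L->G->refl->D->L'->F->R'->F->plug->F
Char 7 ('D'): step: R->7, L=7; D->plug->H->R->H->L->E->refl->A->L'->E->R'->E->plug->A

A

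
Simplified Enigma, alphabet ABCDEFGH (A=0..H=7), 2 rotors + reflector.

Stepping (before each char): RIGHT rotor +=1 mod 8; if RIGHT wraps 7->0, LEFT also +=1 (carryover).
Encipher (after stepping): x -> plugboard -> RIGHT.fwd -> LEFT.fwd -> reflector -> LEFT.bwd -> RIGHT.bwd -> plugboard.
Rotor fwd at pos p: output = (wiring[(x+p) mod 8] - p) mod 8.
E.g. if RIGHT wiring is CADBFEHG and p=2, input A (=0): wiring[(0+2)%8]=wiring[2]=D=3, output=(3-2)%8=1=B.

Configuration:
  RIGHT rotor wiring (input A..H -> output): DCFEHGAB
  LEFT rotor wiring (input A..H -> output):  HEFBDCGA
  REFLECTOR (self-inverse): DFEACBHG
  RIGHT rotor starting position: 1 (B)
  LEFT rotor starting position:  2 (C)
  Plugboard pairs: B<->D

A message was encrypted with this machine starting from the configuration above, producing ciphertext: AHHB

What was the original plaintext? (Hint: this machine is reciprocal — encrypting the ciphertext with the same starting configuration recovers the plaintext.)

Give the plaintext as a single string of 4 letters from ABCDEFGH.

Answer: HEAH

Derivation:
Char 1 ('A'): step: R->2, L=2; A->plug->A->R->D->L->A->refl->D->L'->A->R'->H->plug->H
Char 2 ('H'): step: R->3, L=2; H->plug->H->R->C->L->B->refl->F->L'->G->R'->E->plug->E
Char 3 ('H'): step: R->4, L=2; H->plug->H->R->A->L->D->refl->A->L'->D->R'->A->plug->A
Char 4 ('B'): step: R->5, L=2; B->plug->D->R->G->L->F->refl->B->L'->C->R'->H->plug->H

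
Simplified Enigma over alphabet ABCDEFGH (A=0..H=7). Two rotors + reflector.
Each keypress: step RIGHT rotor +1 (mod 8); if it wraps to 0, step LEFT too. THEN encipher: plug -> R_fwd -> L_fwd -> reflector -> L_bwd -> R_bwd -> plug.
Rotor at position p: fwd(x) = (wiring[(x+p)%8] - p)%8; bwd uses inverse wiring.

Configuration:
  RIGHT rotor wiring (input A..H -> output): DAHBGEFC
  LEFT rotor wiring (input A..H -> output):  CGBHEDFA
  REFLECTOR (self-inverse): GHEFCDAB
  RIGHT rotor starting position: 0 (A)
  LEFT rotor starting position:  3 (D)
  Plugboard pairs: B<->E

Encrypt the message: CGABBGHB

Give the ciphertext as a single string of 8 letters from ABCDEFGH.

Answer: BAHAEFEC

Derivation:
Char 1 ('C'): step: R->1, L=3; C->plug->C->R->A->L->E->refl->C->L'->D->R'->E->plug->B
Char 2 ('G'): step: R->2, L=3; G->plug->G->R->B->L->B->refl->H->L'->F->R'->A->plug->A
Char 3 ('A'): step: R->3, L=3; A->plug->A->R->G->L->D->refl->F->L'->E->R'->H->plug->H
Char 4 ('B'): step: R->4, L=3; B->plug->E->R->H->L->G->refl->A->L'->C->R'->A->plug->A
Char 5 ('B'): step: R->5, L=3; B->plug->E->R->D->L->C->refl->E->L'->A->R'->B->plug->E
Char 6 ('G'): step: R->6, L=3; G->plug->G->R->A->L->E->refl->C->L'->D->R'->F->plug->F
Char 7 ('H'): step: R->7, L=3; H->plug->H->R->G->L->D->refl->F->L'->E->R'->B->plug->E
Char 8 ('B'): step: R->0, L->4 (L advanced); B->plug->E->R->G->L->F->refl->D->L'->H->R'->C->plug->C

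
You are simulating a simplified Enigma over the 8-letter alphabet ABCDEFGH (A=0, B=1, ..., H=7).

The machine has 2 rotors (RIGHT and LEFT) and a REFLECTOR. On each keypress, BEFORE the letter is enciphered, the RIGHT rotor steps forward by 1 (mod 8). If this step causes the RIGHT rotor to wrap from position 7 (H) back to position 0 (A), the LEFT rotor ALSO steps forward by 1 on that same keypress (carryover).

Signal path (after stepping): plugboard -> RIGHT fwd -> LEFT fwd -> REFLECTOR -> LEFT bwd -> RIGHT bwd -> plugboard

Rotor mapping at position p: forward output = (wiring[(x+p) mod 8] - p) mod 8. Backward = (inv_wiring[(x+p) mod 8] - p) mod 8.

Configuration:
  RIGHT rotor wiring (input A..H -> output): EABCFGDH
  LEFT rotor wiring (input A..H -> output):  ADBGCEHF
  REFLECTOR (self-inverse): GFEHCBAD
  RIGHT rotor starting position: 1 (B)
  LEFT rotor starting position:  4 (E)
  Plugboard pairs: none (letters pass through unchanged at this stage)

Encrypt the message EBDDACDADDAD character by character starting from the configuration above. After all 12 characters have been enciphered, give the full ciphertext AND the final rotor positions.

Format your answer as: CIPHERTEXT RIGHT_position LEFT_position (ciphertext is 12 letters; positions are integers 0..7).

Char 1 ('E'): step: R->2, L=4; E->plug->E->R->B->L->A->refl->G->L'->A->R'->B->plug->B
Char 2 ('B'): step: R->3, L=4; B->plug->B->R->C->L->D->refl->H->L'->F->R'->G->plug->G
Char 3 ('D'): step: R->4, L=4; D->plug->D->R->D->L->B->refl->F->L'->G->R'->H->plug->H
Char 4 ('D'): step: R->5, L=4; D->plug->D->R->H->L->C->refl->E->L'->E->R'->F->plug->F
Char 5 ('A'): step: R->6, L=4; A->plug->A->R->F->L->H->refl->D->L'->C->R'->D->plug->D
Char 6 ('C'): step: R->7, L=4; C->plug->C->R->B->L->A->refl->G->L'->A->R'->A->plug->A
Char 7 ('D'): step: R->0, L->5 (L advanced); D->plug->D->R->C->L->A->refl->G->L'->E->R'->A->plug->A
Char 8 ('A'): step: R->1, L=5; A->plug->A->R->H->L->F->refl->B->L'->G->R'->G->plug->G
Char 9 ('D'): step: R->2, L=5; D->plug->D->R->E->L->G->refl->A->L'->C->R'->G->plug->G
Char 10 ('D'): step: R->3, L=5; D->plug->D->R->A->L->H->refl->D->L'->D->R'->C->plug->C
Char 11 ('A'): step: R->4, L=5; A->plug->A->R->B->L->C->refl->E->L'->F->R'->G->plug->G
Char 12 ('D'): step: R->5, L=5; D->plug->D->R->H->L->F->refl->B->L'->G->R'->B->plug->B
Final: ciphertext=BGHFDAAGGCGB, RIGHT=5, LEFT=5

Answer: BGHFDAAGGCGB 5 5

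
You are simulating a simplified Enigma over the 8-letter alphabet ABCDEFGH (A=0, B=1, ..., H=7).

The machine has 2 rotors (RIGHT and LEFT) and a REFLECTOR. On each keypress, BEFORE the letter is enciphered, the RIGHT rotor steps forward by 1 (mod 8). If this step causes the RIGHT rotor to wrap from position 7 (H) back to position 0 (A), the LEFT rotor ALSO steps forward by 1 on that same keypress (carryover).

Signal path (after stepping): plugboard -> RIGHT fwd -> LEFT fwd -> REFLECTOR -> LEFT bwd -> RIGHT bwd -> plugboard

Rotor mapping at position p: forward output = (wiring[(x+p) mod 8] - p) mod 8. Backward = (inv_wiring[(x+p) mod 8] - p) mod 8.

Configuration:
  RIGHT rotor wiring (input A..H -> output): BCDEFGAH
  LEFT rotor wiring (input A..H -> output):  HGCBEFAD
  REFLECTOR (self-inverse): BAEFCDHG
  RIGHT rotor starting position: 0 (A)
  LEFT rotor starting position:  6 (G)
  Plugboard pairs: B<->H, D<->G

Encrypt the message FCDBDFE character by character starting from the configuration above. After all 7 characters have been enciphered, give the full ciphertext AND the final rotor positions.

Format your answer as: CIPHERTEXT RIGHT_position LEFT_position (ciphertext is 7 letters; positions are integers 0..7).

Answer: DHFCFDB 7 6

Derivation:
Char 1 ('F'): step: R->1, L=6; F->plug->F->R->H->L->H->refl->G->L'->G->R'->G->plug->D
Char 2 ('C'): step: R->2, L=6; C->plug->C->R->D->L->A->refl->B->L'->C->R'->B->plug->H
Char 3 ('D'): step: R->3, L=6; D->plug->G->R->H->L->H->refl->G->L'->G->R'->F->plug->F
Char 4 ('B'): step: R->4, L=6; B->plug->H->R->A->L->C->refl->E->L'->E->R'->C->plug->C
Char 5 ('D'): step: R->5, L=6; D->plug->G->R->H->L->H->refl->G->L'->G->R'->F->plug->F
Char 6 ('F'): step: R->6, L=6; F->plug->F->R->G->L->G->refl->H->L'->H->R'->G->plug->D
Char 7 ('E'): step: R->7, L=6; E->plug->E->R->F->L->D->refl->F->L'->B->R'->H->plug->B
Final: ciphertext=DHFCFDB, RIGHT=7, LEFT=6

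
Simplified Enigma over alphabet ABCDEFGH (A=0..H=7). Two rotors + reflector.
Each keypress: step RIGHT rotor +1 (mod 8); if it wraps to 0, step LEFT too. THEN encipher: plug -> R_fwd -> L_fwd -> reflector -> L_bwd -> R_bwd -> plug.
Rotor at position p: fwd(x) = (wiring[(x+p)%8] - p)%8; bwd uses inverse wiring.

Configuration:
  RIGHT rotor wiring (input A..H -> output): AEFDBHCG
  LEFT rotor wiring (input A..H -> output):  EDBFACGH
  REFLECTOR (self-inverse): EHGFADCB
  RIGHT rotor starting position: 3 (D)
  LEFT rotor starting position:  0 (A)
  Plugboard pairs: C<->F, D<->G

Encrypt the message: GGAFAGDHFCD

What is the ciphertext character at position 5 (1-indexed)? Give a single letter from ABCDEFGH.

Char 1 ('G'): step: R->4, L=0; G->plug->D->R->C->L->B->refl->H->L'->H->R'->H->plug->H
Char 2 ('G'): step: R->5, L=0; G->plug->D->R->D->L->F->refl->D->L'->B->R'->C->plug->F
Char 3 ('A'): step: R->6, L=0; A->plug->A->R->E->L->A->refl->E->L'->A->R'->B->plug->B
Char 4 ('F'): step: R->7, L=0; F->plug->C->R->F->L->C->refl->G->L'->G->R'->D->plug->G
Char 5 ('A'): step: R->0, L->1 (L advanced); A->plug->A->R->A->L->C->refl->G->L'->G->R'->H->plug->H

H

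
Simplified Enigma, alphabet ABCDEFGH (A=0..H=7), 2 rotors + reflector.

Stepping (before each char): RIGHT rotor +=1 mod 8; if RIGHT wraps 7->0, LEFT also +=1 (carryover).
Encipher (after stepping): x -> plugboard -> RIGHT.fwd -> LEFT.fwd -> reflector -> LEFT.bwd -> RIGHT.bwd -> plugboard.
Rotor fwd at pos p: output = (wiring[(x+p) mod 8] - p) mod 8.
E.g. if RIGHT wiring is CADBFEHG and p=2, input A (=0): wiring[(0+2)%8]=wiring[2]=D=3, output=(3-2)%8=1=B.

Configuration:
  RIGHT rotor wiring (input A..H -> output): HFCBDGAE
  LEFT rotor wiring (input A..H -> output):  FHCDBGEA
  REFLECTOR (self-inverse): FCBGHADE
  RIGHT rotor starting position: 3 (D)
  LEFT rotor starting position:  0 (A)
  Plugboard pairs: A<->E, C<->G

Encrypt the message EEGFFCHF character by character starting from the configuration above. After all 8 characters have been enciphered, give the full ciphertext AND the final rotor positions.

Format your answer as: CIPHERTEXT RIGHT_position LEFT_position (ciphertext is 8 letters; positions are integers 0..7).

Answer: DHBAEEDG 3 1

Derivation:
Char 1 ('E'): step: R->4, L=0; E->plug->A->R->H->L->A->refl->F->L'->A->R'->D->plug->D
Char 2 ('E'): step: R->5, L=0; E->plug->A->R->B->L->H->refl->E->L'->G->R'->H->plug->H
Char 3 ('G'): step: R->6, L=0; G->plug->C->R->B->L->H->refl->E->L'->G->R'->B->plug->B
Char 4 ('F'): step: R->7, L=0; F->plug->F->R->E->L->B->refl->C->L'->C->R'->E->plug->A
Char 5 ('F'): step: R->0, L->1 (L advanced); F->plug->F->R->G->L->H->refl->E->L'->H->R'->A->plug->E
Char 6 ('C'): step: R->1, L=1; C->plug->G->R->D->L->A->refl->F->L'->E->R'->A->plug->E
Char 7 ('H'): step: R->2, L=1; H->plug->H->R->D->L->A->refl->F->L'->E->R'->D->plug->D
Char 8 ('F'): step: R->3, L=1; F->plug->F->R->E->L->F->refl->A->L'->D->R'->C->plug->G
Final: ciphertext=DHBAEEDG, RIGHT=3, LEFT=1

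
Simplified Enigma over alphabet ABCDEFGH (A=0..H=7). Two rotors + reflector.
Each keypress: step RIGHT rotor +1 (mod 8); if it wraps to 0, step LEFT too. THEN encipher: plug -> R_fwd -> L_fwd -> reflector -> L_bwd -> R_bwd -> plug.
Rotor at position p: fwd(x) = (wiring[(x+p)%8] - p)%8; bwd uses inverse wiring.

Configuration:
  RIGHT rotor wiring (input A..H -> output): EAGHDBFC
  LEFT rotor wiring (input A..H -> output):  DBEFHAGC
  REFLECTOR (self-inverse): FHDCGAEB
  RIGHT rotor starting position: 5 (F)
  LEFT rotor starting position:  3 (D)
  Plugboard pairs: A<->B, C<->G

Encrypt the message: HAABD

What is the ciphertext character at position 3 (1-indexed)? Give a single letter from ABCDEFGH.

Char 1 ('H'): step: R->6, L=3; H->plug->H->R->D->L->D->refl->C->L'->A->R'->E->plug->E
Char 2 ('A'): step: R->7, L=3; A->plug->B->R->F->L->A->refl->F->L'->C->R'->G->plug->C
Char 3 ('A'): step: R->0, L->4 (L advanced); A->plug->B->R->A->L->D->refl->C->L'->C->R'->H->plug->H

H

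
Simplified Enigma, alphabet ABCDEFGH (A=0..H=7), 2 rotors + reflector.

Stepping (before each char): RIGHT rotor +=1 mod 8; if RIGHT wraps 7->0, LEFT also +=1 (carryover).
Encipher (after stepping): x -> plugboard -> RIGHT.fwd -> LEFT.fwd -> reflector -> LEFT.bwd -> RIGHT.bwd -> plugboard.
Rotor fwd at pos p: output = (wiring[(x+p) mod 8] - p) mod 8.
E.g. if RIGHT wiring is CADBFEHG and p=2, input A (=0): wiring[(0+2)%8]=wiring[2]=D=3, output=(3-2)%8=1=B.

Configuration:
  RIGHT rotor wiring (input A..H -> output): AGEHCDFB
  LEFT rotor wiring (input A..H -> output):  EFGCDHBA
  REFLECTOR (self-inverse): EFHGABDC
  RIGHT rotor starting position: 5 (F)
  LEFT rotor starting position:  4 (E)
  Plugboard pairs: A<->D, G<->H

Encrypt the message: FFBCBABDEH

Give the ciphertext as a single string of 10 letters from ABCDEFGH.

Answer: DHHDHBFGGB

Derivation:
Char 1 ('F'): step: R->6, L=4; F->plug->F->R->B->L->D->refl->G->L'->H->R'->A->plug->D
Char 2 ('F'): step: R->7, L=4; F->plug->F->R->D->L->E->refl->A->L'->E->R'->G->plug->H
Char 3 ('B'): step: R->0, L->5 (L advanced); B->plug->B->R->G->L->F->refl->B->L'->F->R'->G->plug->H
Char 4 ('C'): step: R->1, L=5; C->plug->C->R->G->L->F->refl->B->L'->F->R'->A->plug->D
Char 5 ('B'): step: R->2, L=5; B->plug->B->R->F->L->B->refl->F->L'->G->R'->G->plug->H
Char 6 ('A'): step: R->3, L=5; A->plug->D->R->C->L->D->refl->G->L'->H->R'->B->plug->B
Char 7 ('B'): step: R->4, L=5; B->plug->B->R->H->L->G->refl->D->L'->C->R'->F->plug->F
Char 8 ('D'): step: R->5, L=5; D->plug->A->R->G->L->F->refl->B->L'->F->R'->H->plug->G
Char 9 ('E'): step: R->6, L=5; E->plug->E->R->G->L->F->refl->B->L'->F->R'->H->plug->G
Char 10 ('H'): step: R->7, L=5; H->plug->G->R->E->L->A->refl->E->L'->B->R'->B->plug->B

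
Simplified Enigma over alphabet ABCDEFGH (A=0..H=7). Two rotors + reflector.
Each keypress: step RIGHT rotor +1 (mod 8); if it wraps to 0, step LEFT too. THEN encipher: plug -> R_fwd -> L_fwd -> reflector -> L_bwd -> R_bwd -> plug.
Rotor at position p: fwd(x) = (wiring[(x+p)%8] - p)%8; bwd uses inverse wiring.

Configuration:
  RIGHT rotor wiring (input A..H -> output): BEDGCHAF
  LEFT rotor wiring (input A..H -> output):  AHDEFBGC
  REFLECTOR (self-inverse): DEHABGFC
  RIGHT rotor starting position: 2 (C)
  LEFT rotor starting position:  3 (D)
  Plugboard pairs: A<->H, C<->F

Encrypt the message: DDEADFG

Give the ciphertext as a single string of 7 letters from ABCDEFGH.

Char 1 ('D'): step: R->3, L=3; D->plug->D->R->F->L->F->refl->G->L'->C->R'->E->plug->E
Char 2 ('D'): step: R->4, L=3; D->plug->D->R->B->L->C->refl->H->L'->E->R'->C->plug->F
Char 3 ('E'): step: R->5, L=3; E->plug->E->R->H->L->A->refl->D->L'->D->R'->B->plug->B
Char 4 ('A'): step: R->6, L=3; A->plug->H->R->B->L->C->refl->H->L'->E->R'->G->plug->G
Char 5 ('D'): step: R->7, L=3; D->plug->D->R->E->L->H->refl->C->L'->B->R'->H->plug->A
Char 6 ('F'): step: R->0, L->4 (L advanced); F->plug->C->R->D->L->G->refl->F->L'->B->R'->A->plug->H
Char 7 ('G'): step: R->1, L=4; G->plug->G->R->E->L->E->refl->B->L'->A->R'->H->plug->A

Answer: EFBGAHA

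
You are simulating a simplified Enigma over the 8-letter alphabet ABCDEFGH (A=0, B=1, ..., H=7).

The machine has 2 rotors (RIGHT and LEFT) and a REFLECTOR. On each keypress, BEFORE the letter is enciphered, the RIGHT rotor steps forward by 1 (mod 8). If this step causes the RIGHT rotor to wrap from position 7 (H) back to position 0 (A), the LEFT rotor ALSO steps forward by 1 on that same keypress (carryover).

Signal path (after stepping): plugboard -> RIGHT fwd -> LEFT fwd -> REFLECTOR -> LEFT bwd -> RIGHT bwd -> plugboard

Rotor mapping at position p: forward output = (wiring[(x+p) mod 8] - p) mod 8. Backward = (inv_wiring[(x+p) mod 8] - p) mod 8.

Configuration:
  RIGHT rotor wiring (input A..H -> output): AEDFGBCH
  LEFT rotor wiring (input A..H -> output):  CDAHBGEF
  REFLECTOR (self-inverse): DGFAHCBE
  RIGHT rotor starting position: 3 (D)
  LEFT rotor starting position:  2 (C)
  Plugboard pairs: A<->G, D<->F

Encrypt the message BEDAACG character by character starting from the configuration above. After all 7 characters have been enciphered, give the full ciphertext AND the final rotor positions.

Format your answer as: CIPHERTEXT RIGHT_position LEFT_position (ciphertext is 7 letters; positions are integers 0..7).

Answer: CAAHEHB 2 3

Derivation:
Char 1 ('B'): step: R->4, L=2; B->plug->B->R->F->L->D->refl->A->L'->G->R'->C->plug->C
Char 2 ('E'): step: R->5, L=2; E->plug->E->R->H->L->B->refl->G->L'->A->R'->G->plug->A
Char 3 ('D'): step: R->6, L=2; D->plug->F->R->H->L->B->refl->G->L'->A->R'->G->plug->A
Char 4 ('A'): step: R->7, L=2; A->plug->G->R->C->L->H->refl->E->L'->D->R'->H->plug->H
Char 5 ('A'): step: R->0, L->3 (L advanced); A->plug->G->R->C->L->D->refl->A->L'->G->R'->E->plug->E
Char 6 ('C'): step: R->1, L=3; C->plug->C->R->E->L->C->refl->F->L'->H->R'->H->plug->H
Char 7 ('G'): step: R->2, L=3; G->plug->A->R->B->L->G->refl->B->L'->D->R'->B->plug->B
Final: ciphertext=CAAHEHB, RIGHT=2, LEFT=3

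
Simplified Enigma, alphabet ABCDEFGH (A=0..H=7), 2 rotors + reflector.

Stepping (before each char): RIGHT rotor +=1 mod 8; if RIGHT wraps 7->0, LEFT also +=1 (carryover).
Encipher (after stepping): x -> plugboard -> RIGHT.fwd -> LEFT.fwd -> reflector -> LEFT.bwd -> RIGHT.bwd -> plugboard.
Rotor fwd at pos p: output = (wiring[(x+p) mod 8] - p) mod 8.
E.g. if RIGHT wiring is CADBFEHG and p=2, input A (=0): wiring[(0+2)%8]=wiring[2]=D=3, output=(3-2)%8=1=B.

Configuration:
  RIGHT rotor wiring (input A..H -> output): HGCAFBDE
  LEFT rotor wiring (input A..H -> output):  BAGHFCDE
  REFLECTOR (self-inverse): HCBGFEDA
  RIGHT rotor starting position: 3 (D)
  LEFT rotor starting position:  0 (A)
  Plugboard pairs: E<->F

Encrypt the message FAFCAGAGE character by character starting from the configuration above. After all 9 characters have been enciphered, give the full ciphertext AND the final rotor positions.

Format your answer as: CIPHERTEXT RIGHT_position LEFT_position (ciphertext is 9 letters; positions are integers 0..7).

Answer: ACGHDBDFG 4 1

Derivation:
Char 1 ('F'): step: R->4, L=0; F->plug->E->R->D->L->H->refl->A->L'->B->R'->A->plug->A
Char 2 ('A'): step: R->5, L=0; A->plug->A->R->E->L->F->refl->E->L'->H->R'->C->plug->C
Char 3 ('F'): step: R->6, L=0; F->plug->E->R->E->L->F->refl->E->L'->H->R'->G->plug->G
Char 4 ('C'): step: R->7, L=0; C->plug->C->R->H->L->E->refl->F->L'->E->R'->H->plug->H
Char 5 ('A'): step: R->0, L->1 (L advanced); A->plug->A->R->H->L->A->refl->H->L'->A->R'->D->plug->D
Char 6 ('G'): step: R->1, L=1; G->plug->G->R->D->L->E->refl->F->L'->B->R'->B->plug->B
Char 7 ('A'): step: R->2, L=1; A->plug->A->R->A->L->H->refl->A->L'->H->R'->D->plug->D
Char 8 ('G'): step: R->3, L=1; G->plug->G->R->D->L->E->refl->F->L'->B->R'->E->plug->F
Char 9 ('E'): step: R->4, L=1; E->plug->F->R->C->L->G->refl->D->L'->G->R'->G->plug->G
Final: ciphertext=ACGHDBDFG, RIGHT=4, LEFT=1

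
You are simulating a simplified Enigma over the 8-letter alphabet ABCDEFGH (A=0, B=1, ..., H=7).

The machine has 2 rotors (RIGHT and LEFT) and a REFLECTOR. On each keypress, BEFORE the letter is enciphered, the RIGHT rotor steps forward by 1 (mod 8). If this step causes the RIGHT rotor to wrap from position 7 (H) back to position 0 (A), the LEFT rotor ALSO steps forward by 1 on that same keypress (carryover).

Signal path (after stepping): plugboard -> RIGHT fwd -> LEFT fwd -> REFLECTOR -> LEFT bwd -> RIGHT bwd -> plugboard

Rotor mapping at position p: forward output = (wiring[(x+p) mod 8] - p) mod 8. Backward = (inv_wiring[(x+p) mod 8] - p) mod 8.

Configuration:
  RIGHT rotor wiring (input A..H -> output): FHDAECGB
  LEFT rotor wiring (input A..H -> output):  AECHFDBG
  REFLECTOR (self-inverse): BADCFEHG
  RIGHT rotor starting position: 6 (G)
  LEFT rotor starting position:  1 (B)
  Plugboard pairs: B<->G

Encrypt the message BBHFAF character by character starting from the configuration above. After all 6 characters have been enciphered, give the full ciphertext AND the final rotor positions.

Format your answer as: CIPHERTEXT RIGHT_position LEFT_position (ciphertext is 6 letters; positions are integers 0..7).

Char 1 ('B'): step: R->7, L=1; B->plug->G->R->D->L->E->refl->F->L'->G->R'->B->plug->G
Char 2 ('B'): step: R->0, L->2 (L advanced); B->plug->G->R->G->L->G->refl->H->L'->E->R'->E->plug->E
Char 3 ('H'): step: R->1, L=2; H->plug->H->R->E->L->H->refl->G->L'->G->R'->A->plug->A
Char 4 ('F'): step: R->2, L=2; F->plug->F->R->H->L->C->refl->D->L'->C->R'->C->plug->C
Char 5 ('A'): step: R->3, L=2; A->plug->A->R->F->L->E->refl->F->L'->B->R'->B->plug->G
Char 6 ('F'): step: R->4, L=2; F->plug->F->R->D->L->B->refl->A->L'->A->R'->A->plug->A
Final: ciphertext=GEACGA, RIGHT=4, LEFT=2

Answer: GEACGA 4 2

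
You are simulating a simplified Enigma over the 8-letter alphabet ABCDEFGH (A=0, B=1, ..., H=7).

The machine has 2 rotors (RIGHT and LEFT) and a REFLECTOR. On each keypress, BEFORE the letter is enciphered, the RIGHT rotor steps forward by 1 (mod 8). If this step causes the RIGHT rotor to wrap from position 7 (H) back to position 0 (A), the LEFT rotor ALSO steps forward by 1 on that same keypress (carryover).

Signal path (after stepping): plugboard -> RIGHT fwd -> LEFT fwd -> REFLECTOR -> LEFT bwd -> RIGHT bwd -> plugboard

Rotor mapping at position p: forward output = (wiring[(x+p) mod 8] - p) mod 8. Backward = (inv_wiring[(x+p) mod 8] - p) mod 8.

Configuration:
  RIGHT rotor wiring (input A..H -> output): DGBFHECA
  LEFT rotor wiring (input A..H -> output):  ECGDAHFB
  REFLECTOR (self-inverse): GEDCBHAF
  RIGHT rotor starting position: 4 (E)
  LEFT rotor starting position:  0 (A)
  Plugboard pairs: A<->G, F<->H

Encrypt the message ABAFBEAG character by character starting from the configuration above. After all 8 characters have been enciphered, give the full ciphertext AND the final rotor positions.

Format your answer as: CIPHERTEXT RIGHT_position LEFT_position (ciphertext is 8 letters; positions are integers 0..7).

Answer: GGEDGCCF 4 1

Derivation:
Char 1 ('A'): step: R->5, L=0; A->plug->G->R->A->L->E->refl->B->L'->H->R'->A->plug->G
Char 2 ('B'): step: R->6, L=0; B->plug->B->R->C->L->G->refl->A->L'->E->R'->A->plug->G
Char 3 ('A'): step: R->7, L=0; A->plug->G->R->F->L->H->refl->F->L'->G->R'->E->plug->E
Char 4 ('F'): step: R->0, L->1 (L advanced); F->plug->H->R->A->L->B->refl->E->L'->F->R'->D->plug->D
Char 5 ('B'): step: R->1, L=1; B->plug->B->R->A->L->B->refl->E->L'->F->R'->A->plug->G
Char 6 ('E'): step: R->2, L=1; E->plug->E->R->A->L->B->refl->E->L'->F->R'->C->plug->C
Char 7 ('A'): step: R->3, L=1; A->plug->G->R->D->L->H->refl->F->L'->B->R'->C->plug->C
Char 8 ('G'): step: R->4, L=1; G->plug->A->R->D->L->H->refl->F->L'->B->R'->H->plug->F
Final: ciphertext=GGEDGCCF, RIGHT=4, LEFT=1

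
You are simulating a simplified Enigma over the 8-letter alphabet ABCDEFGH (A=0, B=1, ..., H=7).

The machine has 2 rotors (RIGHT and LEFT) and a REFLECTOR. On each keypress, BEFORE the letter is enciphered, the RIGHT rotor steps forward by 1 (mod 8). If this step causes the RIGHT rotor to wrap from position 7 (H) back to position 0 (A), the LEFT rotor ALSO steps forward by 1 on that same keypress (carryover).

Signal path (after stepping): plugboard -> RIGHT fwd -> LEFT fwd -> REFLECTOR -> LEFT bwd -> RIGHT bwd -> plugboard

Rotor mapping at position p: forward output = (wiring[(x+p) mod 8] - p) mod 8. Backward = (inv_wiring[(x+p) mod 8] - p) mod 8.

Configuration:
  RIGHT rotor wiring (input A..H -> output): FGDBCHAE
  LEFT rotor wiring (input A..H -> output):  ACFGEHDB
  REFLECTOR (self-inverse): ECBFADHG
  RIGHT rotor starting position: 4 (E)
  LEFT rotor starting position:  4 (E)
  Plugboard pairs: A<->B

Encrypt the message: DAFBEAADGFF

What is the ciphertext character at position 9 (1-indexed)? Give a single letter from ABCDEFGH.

Char 1 ('D'): step: R->5, L=4; D->plug->D->R->A->L->A->refl->E->L'->E->R'->G->plug->G
Char 2 ('A'): step: R->6, L=4; A->plug->B->R->G->L->B->refl->C->L'->H->R'->C->plug->C
Char 3 ('F'): step: R->7, L=4; F->plug->F->R->D->L->F->refl->D->L'->B->R'->H->plug->H
Char 4 ('B'): step: R->0, L->5 (L advanced); B->plug->A->R->F->L->A->refl->E->L'->C->R'->E->plug->E
Char 5 ('E'): step: R->1, L=5; E->plug->E->R->G->L->B->refl->C->L'->A->R'->C->plug->C
Char 6 ('A'): step: R->2, L=5; A->plug->B->R->H->L->H->refl->G->L'->B->R'->A->plug->B
Char 7 ('A'): step: R->3, L=5; A->plug->B->R->H->L->H->refl->G->L'->B->R'->E->plug->E
Char 8 ('D'): step: R->4, L=5; D->plug->D->R->A->L->C->refl->B->L'->G->R'->A->plug->B
Char 9 ('G'): step: R->5, L=5; G->plug->G->R->E->L->F->refl->D->L'->D->R'->B->plug->A

A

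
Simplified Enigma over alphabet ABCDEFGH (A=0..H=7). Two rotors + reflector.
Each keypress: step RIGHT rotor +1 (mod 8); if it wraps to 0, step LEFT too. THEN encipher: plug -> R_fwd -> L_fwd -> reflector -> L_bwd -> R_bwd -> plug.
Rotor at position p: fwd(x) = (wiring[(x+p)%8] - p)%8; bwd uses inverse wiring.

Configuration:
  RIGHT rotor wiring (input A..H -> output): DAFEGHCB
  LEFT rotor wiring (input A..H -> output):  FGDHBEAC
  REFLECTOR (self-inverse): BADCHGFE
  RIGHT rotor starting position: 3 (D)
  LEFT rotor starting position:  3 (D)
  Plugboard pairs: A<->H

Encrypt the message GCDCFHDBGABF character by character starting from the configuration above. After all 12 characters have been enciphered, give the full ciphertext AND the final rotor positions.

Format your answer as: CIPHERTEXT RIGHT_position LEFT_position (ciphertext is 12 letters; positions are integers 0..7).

Answer: BFEACDFFFCGE 7 4

Derivation:
Char 1 ('G'): step: R->4, L=3; G->plug->G->R->B->L->G->refl->F->L'->D->R'->B->plug->B
Char 2 ('C'): step: R->5, L=3; C->plug->C->R->E->L->H->refl->E->L'->A->R'->F->plug->F
Char 3 ('D'): step: R->6, L=3; D->plug->D->R->C->L->B->refl->A->L'->H->R'->E->plug->E
Char 4 ('C'): step: R->7, L=3; C->plug->C->R->B->L->G->refl->F->L'->D->R'->H->plug->A
Char 5 ('F'): step: R->0, L->4 (L advanced); F->plug->F->R->H->L->D->refl->C->L'->F->R'->C->plug->C
Char 6 ('H'): step: R->1, L=4; H->plug->A->R->H->L->D->refl->C->L'->F->R'->D->plug->D
Char 7 ('D'): step: R->2, L=4; D->plug->D->R->F->L->C->refl->D->L'->H->R'->F->plug->F
Char 8 ('B'): step: R->3, L=4; B->plug->B->R->D->L->G->refl->F->L'->A->R'->F->plug->F
Char 9 ('G'): step: R->4, L=4; G->plug->G->R->B->L->A->refl->B->L'->E->R'->F->plug->F
Char 10 ('A'): step: R->5, L=4; A->plug->H->R->B->L->A->refl->B->L'->E->R'->C->plug->C
Char 11 ('B'): step: R->6, L=4; B->plug->B->R->D->L->G->refl->F->L'->A->R'->G->plug->G
Char 12 ('F'): step: R->7, L=4; F->plug->F->R->H->L->D->refl->C->L'->F->R'->E->plug->E
Final: ciphertext=BFEACDFFFCGE, RIGHT=7, LEFT=4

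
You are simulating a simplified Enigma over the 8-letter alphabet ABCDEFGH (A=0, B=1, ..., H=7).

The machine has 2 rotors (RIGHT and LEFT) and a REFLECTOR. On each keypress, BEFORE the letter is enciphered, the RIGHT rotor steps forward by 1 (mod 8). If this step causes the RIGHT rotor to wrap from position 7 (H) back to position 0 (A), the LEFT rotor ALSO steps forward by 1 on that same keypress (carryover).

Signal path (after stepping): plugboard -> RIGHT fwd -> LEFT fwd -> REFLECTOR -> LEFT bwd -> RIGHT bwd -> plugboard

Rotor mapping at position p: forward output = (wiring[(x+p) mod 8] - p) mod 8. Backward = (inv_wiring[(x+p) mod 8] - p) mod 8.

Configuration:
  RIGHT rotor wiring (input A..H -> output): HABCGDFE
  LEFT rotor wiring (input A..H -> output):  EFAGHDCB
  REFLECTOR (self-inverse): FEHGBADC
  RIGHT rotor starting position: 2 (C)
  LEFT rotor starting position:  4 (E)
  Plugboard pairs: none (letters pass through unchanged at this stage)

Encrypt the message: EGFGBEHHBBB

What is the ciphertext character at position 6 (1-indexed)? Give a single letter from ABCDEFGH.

Char 1 ('E'): step: R->3, L=4; E->plug->E->R->B->L->H->refl->C->L'->H->R'->A->plug->A
Char 2 ('G'): step: R->4, L=4; G->plug->G->R->F->L->B->refl->E->L'->G->R'->H->plug->H
Char 3 ('F'): step: R->5, L=4; F->plug->F->R->E->L->A->refl->F->L'->D->R'->E->plug->E
Char 4 ('G'): step: R->6, L=4; G->plug->G->R->A->L->D->refl->G->L'->C->R'->D->plug->D
Char 5 ('B'): step: R->7, L=4; B->plug->B->R->A->L->D->refl->G->L'->C->R'->D->plug->D
Char 6 ('E'): step: R->0, L->5 (L advanced); E->plug->E->R->G->L->B->refl->E->L'->C->R'->D->plug->D

D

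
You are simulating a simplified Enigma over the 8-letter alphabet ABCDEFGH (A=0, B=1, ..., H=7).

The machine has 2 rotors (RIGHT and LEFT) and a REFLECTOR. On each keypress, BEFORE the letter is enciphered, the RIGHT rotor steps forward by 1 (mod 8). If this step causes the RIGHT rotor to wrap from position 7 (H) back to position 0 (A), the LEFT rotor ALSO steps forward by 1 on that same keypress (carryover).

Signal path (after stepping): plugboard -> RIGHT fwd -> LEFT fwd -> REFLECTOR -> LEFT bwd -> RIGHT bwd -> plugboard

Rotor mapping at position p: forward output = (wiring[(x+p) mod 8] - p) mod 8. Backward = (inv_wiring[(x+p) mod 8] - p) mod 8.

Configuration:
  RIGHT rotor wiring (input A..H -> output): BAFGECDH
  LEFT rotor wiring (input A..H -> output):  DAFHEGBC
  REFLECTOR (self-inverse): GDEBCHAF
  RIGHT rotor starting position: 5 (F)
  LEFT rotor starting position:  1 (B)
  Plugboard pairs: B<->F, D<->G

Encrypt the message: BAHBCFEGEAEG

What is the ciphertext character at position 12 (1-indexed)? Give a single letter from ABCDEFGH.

Char 1 ('B'): step: R->6, L=1; B->plug->F->R->A->L->H->refl->F->L'->E->R'->H->plug->H
Char 2 ('A'): step: R->7, L=1; A->plug->A->R->A->L->H->refl->F->L'->E->R'->H->plug->H
Char 3 ('H'): step: R->0, L->2 (L advanced); H->plug->H->R->H->L->G->refl->A->L'->F->R'->C->plug->C
Char 4 ('B'): step: R->1, L=2; B->plug->F->R->C->L->C->refl->E->L'->D->R'->D->plug->G
Char 5 ('C'): step: R->2, L=2; C->plug->C->R->C->L->C->refl->E->L'->D->R'->A->plug->A
Char 6 ('F'): step: R->3, L=2; F->plug->B->R->B->L->F->refl->H->L'->E->R'->E->plug->E
Char 7 ('E'): step: R->4, L=2; E->plug->E->R->F->L->A->refl->G->L'->H->R'->C->plug->C
Char 8 ('G'): step: R->5, L=2; G->plug->D->R->E->L->H->refl->F->L'->B->R'->G->plug->D
Char 9 ('E'): step: R->6, L=2; E->plug->E->R->H->L->G->refl->A->L'->F->R'->A->plug->A
Char 10 ('A'): step: R->7, L=2; A->plug->A->R->A->L->D->refl->B->L'->G->R'->D->plug->G
Char 11 ('E'): step: R->0, L->3 (L advanced); E->plug->E->R->E->L->H->refl->F->L'->G->R'->D->plug->G
Char 12 ('G'): step: R->1, L=3; G->plug->D->R->D->L->G->refl->A->L'->F->R'->C->plug->C

C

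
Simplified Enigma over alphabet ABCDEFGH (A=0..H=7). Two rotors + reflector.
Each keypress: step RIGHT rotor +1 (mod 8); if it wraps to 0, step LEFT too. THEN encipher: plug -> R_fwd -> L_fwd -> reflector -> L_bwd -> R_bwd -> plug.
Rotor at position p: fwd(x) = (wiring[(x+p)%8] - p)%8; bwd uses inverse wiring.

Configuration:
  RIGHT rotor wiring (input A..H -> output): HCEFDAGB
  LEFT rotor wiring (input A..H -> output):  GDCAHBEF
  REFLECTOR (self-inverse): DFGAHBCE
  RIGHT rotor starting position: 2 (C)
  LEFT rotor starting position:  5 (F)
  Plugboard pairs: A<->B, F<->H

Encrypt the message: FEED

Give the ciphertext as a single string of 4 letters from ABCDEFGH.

Char 1 ('F'): step: R->3, L=5; F->plug->H->R->B->L->H->refl->E->L'->A->R'->B->plug->A
Char 2 ('E'): step: R->4, L=5; E->plug->E->R->D->L->B->refl->F->L'->F->R'->D->plug->D
Char 3 ('E'): step: R->5, L=5; E->plug->E->R->F->L->F->refl->B->L'->D->R'->A->plug->B
Char 4 ('D'): step: R->6, L=5; D->plug->D->R->E->L->G->refl->C->L'->H->R'->F->plug->H

Answer: ADBH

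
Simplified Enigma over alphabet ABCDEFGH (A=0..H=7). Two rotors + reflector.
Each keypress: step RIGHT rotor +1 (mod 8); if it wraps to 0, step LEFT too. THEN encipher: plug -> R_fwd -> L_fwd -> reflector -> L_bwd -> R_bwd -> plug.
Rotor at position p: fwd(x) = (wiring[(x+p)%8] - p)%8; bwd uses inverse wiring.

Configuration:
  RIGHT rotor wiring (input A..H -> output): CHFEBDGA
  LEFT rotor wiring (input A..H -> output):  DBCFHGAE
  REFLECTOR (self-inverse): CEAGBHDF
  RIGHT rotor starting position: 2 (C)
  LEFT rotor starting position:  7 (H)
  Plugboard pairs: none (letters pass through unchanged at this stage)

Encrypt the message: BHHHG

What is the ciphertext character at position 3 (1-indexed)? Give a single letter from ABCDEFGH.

Char 1 ('B'): step: R->3, L=7; B->plug->B->R->G->L->H->refl->F->L'->A->R'->C->plug->C
Char 2 ('H'): step: R->4, L=7; H->plug->H->R->A->L->F->refl->H->L'->G->R'->E->plug->E
Char 3 ('H'): step: R->5, L=7; H->plug->H->R->E->L->G->refl->D->L'->D->R'->C->plug->C

C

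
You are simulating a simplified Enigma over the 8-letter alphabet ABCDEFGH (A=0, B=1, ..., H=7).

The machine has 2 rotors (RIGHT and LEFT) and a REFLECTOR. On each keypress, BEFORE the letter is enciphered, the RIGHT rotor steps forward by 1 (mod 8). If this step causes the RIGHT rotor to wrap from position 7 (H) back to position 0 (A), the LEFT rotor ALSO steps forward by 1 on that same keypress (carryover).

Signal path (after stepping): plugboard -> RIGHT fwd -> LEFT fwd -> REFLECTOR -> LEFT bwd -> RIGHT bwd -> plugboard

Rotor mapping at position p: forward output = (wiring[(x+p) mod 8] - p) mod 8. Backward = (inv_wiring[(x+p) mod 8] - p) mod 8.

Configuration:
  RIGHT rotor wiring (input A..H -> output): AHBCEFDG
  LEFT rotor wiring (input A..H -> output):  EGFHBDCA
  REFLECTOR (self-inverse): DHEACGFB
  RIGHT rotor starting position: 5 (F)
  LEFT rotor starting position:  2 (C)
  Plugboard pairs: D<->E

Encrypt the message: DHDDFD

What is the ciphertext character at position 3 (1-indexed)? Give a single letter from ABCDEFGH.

Char 1 ('D'): step: R->6, L=2; D->plug->E->R->D->L->B->refl->H->L'->C->R'->C->plug->C
Char 2 ('H'): step: R->7, L=2; H->plug->H->R->E->L->A->refl->D->L'->A->R'->C->plug->C
Char 3 ('D'): step: R->0, L->3 (L advanced); D->plug->E->R->E->L->F->refl->G->L'->B->R'->C->plug->C

C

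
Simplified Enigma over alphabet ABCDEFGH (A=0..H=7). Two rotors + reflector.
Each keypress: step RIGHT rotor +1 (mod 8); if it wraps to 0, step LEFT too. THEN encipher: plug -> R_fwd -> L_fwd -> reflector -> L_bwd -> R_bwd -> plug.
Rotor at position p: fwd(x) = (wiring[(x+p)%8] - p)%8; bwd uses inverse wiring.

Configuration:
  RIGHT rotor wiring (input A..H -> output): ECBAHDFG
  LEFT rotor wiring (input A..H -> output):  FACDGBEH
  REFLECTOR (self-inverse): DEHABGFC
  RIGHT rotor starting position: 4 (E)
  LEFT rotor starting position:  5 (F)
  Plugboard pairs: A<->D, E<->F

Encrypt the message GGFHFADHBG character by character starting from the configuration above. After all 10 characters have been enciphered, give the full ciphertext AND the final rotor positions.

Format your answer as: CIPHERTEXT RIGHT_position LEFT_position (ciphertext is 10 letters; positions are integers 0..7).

Char 1 ('G'): step: R->5, L=5; G->plug->G->R->D->L->A->refl->D->L'->E->R'->F->plug->E
Char 2 ('G'): step: R->6, L=5; G->plug->G->R->B->L->H->refl->C->L'->C->R'->F->plug->E
Char 3 ('F'): step: R->7, L=5; F->plug->E->R->B->L->H->refl->C->L'->C->R'->D->plug->A
Char 4 ('H'): step: R->0, L->6 (L advanced); H->plug->H->R->G->L->A->refl->D->L'->H->R'->E->plug->F
Char 5 ('F'): step: R->1, L=6; F->plug->E->R->C->L->H->refl->C->L'->D->R'->H->plug->H
Char 6 ('A'): step: R->2, L=6; A->plug->D->R->B->L->B->refl->E->L'->E->R'->F->plug->E
Char 7 ('D'): step: R->3, L=6; D->plug->A->R->F->L->F->refl->G->L'->A->R'->C->plug->C
Char 8 ('H'): step: R->4, L=6; H->plug->H->R->E->L->E->refl->B->L'->B->R'->C->plug->C
Char 9 ('B'): step: R->5, L=6; B->plug->B->R->A->L->G->refl->F->L'->F->R'->E->plug->F
Char 10 ('G'): step: R->6, L=6; G->plug->G->R->B->L->B->refl->E->L'->E->R'->D->plug->A
Final: ciphertext=EEAFHECCFA, RIGHT=6, LEFT=6

Answer: EEAFHECCFA 6 6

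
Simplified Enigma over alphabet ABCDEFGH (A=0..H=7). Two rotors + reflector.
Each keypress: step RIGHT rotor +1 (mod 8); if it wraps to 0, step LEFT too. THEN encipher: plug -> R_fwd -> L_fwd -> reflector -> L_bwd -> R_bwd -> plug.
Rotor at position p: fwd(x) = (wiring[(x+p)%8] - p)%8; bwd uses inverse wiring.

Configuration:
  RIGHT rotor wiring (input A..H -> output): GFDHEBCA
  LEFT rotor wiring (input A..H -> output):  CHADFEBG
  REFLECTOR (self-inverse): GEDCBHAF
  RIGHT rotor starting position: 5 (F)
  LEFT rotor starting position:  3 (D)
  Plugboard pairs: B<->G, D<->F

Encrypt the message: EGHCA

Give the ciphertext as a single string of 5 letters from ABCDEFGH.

Char 1 ('E'): step: R->6, L=3; E->plug->E->R->F->L->H->refl->F->L'->H->R'->D->plug->F
Char 2 ('G'): step: R->7, L=3; G->plug->B->R->H->L->F->refl->H->L'->F->R'->F->plug->D
Char 3 ('H'): step: R->0, L->4 (L advanced); H->plug->H->R->A->L->B->refl->E->L'->G->R'->A->plug->A
Char 4 ('C'): step: R->1, L=4; C->plug->C->R->G->L->E->refl->B->L'->A->R'->E->plug->E
Char 5 ('A'): step: R->2, L=4; A->plug->A->R->B->L->A->refl->G->L'->E->R'->G->plug->B

Answer: FDAEB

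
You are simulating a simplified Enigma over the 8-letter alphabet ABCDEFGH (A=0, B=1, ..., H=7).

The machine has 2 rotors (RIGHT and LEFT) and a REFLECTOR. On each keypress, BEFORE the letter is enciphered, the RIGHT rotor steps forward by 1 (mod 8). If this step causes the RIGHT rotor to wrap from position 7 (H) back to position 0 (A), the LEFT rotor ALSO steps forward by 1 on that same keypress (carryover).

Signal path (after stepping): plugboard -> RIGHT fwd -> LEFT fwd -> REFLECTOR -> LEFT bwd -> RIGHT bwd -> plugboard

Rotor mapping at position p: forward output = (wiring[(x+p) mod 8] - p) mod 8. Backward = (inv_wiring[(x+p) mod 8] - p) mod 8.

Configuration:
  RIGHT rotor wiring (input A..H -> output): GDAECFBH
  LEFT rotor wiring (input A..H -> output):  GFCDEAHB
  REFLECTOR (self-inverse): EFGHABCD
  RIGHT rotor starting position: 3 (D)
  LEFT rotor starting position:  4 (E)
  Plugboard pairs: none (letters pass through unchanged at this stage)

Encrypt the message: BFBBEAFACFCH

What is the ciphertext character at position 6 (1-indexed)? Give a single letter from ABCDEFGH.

Char 1 ('B'): step: R->4, L=4; B->plug->B->R->B->L->E->refl->A->L'->A->R'->H->plug->H
Char 2 ('F'): step: R->5, L=4; F->plug->F->R->D->L->F->refl->B->L'->F->R'->H->plug->H
Char 3 ('B'): step: R->6, L=4; B->plug->B->R->B->L->E->refl->A->L'->A->R'->C->plug->C
Char 4 ('B'): step: R->7, L=4; B->plug->B->R->H->L->H->refl->D->L'->C->R'->H->plug->H
Char 5 ('E'): step: R->0, L->5 (L advanced); E->plug->E->R->C->L->E->refl->A->L'->E->R'->D->plug->D
Char 6 ('A'): step: R->1, L=5; A->plug->A->R->C->L->E->refl->A->L'->E->R'->E->plug->E

E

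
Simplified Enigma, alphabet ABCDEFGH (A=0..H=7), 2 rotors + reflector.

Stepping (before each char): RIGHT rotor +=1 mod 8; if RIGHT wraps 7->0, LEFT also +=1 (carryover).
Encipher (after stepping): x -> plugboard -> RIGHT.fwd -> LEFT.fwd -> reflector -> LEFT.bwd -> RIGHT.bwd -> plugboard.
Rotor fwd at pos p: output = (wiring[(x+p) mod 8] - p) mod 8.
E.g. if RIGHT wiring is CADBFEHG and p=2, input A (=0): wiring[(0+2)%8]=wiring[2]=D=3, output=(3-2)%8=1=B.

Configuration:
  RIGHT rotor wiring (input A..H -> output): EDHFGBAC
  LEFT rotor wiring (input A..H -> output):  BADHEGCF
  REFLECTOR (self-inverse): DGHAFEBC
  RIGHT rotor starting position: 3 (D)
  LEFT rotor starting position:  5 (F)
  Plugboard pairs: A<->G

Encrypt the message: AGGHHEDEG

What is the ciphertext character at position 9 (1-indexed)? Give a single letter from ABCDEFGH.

Char 1 ('A'): step: R->4, L=5; A->plug->G->R->D->L->E->refl->F->L'->B->R'->H->plug->H
Char 2 ('G'): step: R->5, L=5; G->plug->A->R->E->L->D->refl->A->L'->C->R'->F->plug->F
Char 3 ('G'): step: R->6, L=5; G->plug->A->R->C->L->A->refl->D->L'->E->R'->B->plug->B
Char 4 ('H'): step: R->7, L=5; H->plug->H->R->B->L->F->refl->E->L'->D->R'->A->plug->G
Char 5 ('H'): step: R->0, L->6 (L advanced); H->plug->H->R->C->L->D->refl->A->L'->H->R'->C->plug->C
Char 6 ('E'): step: R->1, L=6; E->plug->E->R->A->L->E->refl->F->L'->E->R'->C->plug->C
Char 7 ('D'): step: R->2, L=6; D->plug->D->R->H->L->A->refl->D->L'->C->R'->G->plug->A
Char 8 ('E'): step: R->3, L=6; E->plug->E->R->H->L->A->refl->D->L'->C->R'->A->plug->G
Char 9 ('G'): step: R->4, L=6; G->plug->A->R->C->L->D->refl->A->L'->H->R'->F->plug->F

F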